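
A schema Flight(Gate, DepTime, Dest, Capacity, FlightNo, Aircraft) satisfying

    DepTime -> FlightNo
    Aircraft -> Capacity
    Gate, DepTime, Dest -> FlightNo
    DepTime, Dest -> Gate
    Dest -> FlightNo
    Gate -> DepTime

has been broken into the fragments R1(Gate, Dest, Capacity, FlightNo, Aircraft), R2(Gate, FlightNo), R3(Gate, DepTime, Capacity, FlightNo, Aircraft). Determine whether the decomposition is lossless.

Chase test. Columns are Gate, DepTime, Dest, Capacity, FlightNo, Aircraft; row i has aⱼ where attribute j ∈ Ri, else bᵢⱼ.
Initial tableau (one row per fragment):
  row 1: a1 b12 a3 a4 a5 a6
  row 2: a1 b22 b23 b24 a5 b26
  row 3: a1 a2 b33 a4 a5 a6
Rows 1 and 2 agree on Gate; apply Gate→DepTime and equate their DepTime entries.
Rows 1 and 3 agree on Gate; apply Gate→DepTime and equate their DepTime entries.
Row 1 is now all distinguished symbols — the join is lossless.

Yes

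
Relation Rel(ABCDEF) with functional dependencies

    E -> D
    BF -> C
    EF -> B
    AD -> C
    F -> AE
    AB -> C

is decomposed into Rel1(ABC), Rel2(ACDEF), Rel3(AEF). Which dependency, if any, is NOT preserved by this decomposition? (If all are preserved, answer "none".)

EF -> B

Check EF → B: no single fragment contains all of {BEF}, and the restricted closure of {EF} across the fragments never reaches {B}.
E → D is preserved.
BF → C is preserved.
AD → C is preserved.
F → AE is preserved.
AB → C is preserved.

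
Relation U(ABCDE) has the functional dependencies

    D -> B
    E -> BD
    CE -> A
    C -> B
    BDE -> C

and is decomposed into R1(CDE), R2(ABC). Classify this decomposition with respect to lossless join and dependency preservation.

Lossless test: (C)⁺ = {BC}, which is a superkey of neither fragment — lossy.
Dependency preservation: the restricted closure of {D} across the fragments never reaches {B}, so D → B cannot be enforced without a join — not preserved.

lossy and not dependency-preserving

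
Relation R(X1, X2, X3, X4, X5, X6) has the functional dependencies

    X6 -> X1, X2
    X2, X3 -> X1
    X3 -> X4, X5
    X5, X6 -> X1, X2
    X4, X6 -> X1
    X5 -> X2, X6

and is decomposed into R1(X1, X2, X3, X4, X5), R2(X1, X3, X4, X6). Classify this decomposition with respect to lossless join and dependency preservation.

Lossless test: (X1, X3, X4)⁺ = {X1, X2, X3, X4, X5, X6}, which contains all of one fragment — lossless.
Dependency preservation: the restricted closure of {X6} across the fragments never reaches {X1, X2}, so X6 → X1, X2 cannot be enforced without a join — not preserved.

lossless but not dependency-preserving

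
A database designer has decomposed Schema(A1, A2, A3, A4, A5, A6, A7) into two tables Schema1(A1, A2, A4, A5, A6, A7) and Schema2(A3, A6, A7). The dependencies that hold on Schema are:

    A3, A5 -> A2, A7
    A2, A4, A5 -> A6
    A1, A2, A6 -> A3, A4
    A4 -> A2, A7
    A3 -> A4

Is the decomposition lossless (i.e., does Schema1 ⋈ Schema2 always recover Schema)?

No

Common attributes: Schema1 ∩ Schema2 = {A6, A7}.
No dependency enlarges {A6, A7}, so (A6, A7)⁺ = {A6, A7}.
The closure contains neither all of Schema1 = {A1, A2, A4, A5, A6, A7} nor all of Schema2 = {A3, A6, A7}, so the common attributes are not a superkey of either fragment. The join is lossy.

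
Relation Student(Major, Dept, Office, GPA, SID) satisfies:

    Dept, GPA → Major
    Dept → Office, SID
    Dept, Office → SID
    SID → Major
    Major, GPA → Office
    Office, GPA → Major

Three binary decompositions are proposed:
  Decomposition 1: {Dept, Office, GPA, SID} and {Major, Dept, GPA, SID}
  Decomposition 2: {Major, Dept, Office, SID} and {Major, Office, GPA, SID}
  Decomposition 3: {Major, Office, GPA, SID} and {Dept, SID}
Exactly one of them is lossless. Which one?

Decomposition 1

Decomposition 1: common = {Dept, GPA, SID}, closure = {Major, Dept, Office, GPA, SID} → lossless.
Decomposition 2: common = {Major, Office, SID}, closure = {Major, Office, SID} → lossy.
Decomposition 3: common = {SID}, closure = {Major, SID} → lossy.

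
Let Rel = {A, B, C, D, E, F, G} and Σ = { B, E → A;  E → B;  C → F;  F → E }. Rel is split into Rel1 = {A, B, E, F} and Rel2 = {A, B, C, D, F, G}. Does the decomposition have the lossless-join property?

Common attributes: Rel1 ∩ Rel2 = {A, B, F}.
Closure of {A, B, F}: F → E applies, adding E. So (A, B, F)⁺ = {A, B, E, F}.
This closure contains every attribute of Rel1, so Rel1 ∩ Rel2 → Rel1. The join is lossless.

Yes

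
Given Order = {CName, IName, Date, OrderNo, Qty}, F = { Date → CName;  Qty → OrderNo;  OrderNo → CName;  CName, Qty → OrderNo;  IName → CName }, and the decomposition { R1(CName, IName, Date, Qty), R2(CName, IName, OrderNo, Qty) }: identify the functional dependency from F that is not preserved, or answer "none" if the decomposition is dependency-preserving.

none

Date → CName lies within R1.
Qty → OrderNo lies within R2.
OrderNo → CName lies within R2.
CName, Qty → OrderNo lies within R2.
IName → CName lies within R1.
Every dependency is enforceable on the fragments, so the decomposition is dependency-preserving.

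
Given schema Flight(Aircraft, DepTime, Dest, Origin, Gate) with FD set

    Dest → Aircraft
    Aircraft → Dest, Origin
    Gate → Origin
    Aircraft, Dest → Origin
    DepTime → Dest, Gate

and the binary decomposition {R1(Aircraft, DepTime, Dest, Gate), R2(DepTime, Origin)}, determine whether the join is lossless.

Yes

Common attributes: R1 ∩ R2 = {DepTime}.
Closure of {DepTime}: DepTime → Dest, Gate applies, adding Dest, Gate; Dest → Aircraft applies, adding Aircraft; Aircraft → Dest, Origin applies, adding Origin. So (DepTime)⁺ = {Aircraft, DepTime, Dest, Origin, Gate}.
This closure contains every attribute of R1, so R1 ∩ R2 → R1. The join is lossless.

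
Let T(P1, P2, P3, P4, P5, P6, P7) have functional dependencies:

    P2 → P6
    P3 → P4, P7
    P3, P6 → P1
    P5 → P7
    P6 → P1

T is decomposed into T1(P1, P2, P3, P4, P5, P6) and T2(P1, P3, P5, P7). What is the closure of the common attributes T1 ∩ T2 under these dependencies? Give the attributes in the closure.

P1, P3, P4, P5, P7

T1 ∩ T2 = {P1, P3, P5}.
P3 → P4, P7 applies, adding P4, P7
Closure: {P1, P3, P4, P5, P7}.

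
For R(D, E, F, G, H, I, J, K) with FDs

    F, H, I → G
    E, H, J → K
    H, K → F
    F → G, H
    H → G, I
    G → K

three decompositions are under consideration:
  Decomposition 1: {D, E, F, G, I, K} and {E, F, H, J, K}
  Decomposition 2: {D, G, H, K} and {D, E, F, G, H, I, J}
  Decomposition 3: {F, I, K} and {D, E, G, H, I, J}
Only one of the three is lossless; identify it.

Decomposition 1: common = {E, F, K}, closure = {E, F, G, H, I, K} → lossy.
Decomposition 2: common = {D, G, H}, closure = {D, F, G, H, I, K} → lossless.
Decomposition 3: common = {I}, closure = {I} → lossy.

Decomposition 2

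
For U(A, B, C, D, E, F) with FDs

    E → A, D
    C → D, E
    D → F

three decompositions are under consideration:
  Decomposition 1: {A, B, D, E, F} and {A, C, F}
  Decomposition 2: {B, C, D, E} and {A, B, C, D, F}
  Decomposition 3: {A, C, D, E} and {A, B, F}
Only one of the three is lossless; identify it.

Decomposition 2

Decomposition 1: common = {A, F}, closure = {A, F} → lossy.
Decomposition 2: common = {B, C, D}, closure = {A, B, C, D, E, F} → lossless.
Decomposition 3: common = {A}, closure = {A} → lossy.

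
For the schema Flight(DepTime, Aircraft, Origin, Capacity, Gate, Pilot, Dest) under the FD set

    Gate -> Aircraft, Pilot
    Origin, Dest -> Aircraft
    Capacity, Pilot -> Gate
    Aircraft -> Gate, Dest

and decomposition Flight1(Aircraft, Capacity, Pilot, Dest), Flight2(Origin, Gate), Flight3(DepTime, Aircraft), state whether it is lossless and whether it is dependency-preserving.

lossy and not dependency-preserving

Lossless test (chase): Rows 1 and 3 agree on Aircraft; apply Aircraft→Gate, Dest and equate their Gate, Dest entries. Rows 1 and 3 agree on Gate; apply Gate→Aircraft, Pilot and equate their Aircraft, Pilot entries. No row becomes fully distinguished — the join is lossy.
Dependency preservation: the restricted closure of {Gate} across the fragments never reaches {Aircraft, Pilot}, so Gate → Aircraft, Pilot cannot be enforced without a join — not preserved.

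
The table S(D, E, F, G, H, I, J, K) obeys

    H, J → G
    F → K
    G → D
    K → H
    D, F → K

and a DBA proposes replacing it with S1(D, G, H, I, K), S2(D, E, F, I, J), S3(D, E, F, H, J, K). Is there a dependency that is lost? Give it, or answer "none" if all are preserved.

Check H, J → G: no single fragment contains all of {G, H, J}, and the restricted closure of {H, J} across the fragments never reaches {G}.
F → K is preserved.
G → D is preserved.
K → H is preserved.
D, F → K is preserved.

H, J → G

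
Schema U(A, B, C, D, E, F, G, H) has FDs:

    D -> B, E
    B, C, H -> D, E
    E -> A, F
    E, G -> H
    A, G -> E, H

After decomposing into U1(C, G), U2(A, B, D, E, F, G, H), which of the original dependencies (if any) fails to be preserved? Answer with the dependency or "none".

Check B, C, H → D, E: no single fragment contains all of {B, C, D, E, H}, and the restricted closure of {B, C, H} across the fragments never reaches {D, E}.
D → B, E is preserved.
E → A, F is preserved.
E, G → H is preserved.
A, G → E, H is preserved.

B, C, H -> D, E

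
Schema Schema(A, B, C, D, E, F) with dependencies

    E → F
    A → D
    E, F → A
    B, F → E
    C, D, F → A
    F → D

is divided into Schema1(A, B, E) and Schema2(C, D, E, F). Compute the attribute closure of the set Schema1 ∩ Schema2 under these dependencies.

A, D, E, F

Schema1 ∩ Schema2 = {E}.
E → F applies, adding F
E, F → A applies, adding A
F → D applies, adding D
Closure: {A, D, E, F}.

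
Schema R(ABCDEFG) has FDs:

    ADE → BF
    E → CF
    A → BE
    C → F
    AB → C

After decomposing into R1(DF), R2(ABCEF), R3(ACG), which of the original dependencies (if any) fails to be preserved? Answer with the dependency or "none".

none

ADE → BF: restricted closure across fragments reaches BF.
E → CF lies within R2.
A → BE lies within R2.
C → F lies within R2.
AB → C lies within R2.
Every dependency is enforceable on the fragments, so the decomposition is dependency-preserving.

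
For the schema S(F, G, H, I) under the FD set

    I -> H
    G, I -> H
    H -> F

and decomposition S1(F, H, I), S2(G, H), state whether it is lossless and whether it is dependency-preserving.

Lossless test: (H)⁺ = {F, H}, which is a superkey of neither fragment — lossy.
Dependency preservation: G, I → H is not contained in any single fragment, but the restricted closure of its left-hand side across the fragments still reaches the right-hand side; the remaining FDs each lie inside some fragment. All dependencies are preserved.

lossy but dependency-preserving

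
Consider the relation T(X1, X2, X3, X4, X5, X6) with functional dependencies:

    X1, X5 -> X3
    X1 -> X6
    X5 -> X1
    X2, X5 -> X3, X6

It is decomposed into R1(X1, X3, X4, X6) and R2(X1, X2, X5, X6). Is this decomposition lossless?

Common attributes: R1 ∩ R2 = {X1, X6}.
No dependency enlarges {X1, X6}, so (X1, X6)⁺ = {X1, X6}.
The closure contains neither all of R1 = {X1, X3, X4, X6} nor all of R2 = {X1, X2, X5, X6}, so the common attributes are not a superkey of either fragment. The join is lossy.

No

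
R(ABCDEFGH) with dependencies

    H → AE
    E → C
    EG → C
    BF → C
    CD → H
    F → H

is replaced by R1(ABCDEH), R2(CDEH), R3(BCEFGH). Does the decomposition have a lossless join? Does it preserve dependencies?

lossy but dependency-preserving

Lossless test (chase): Rows 1 and 2 agree on H; apply H→AE and equate their AE entries. Rows 1 and 3 agree on H; apply H→AE and equate their AE entries. No row becomes fully distinguished — the join is lossy.
Dependency preservation: every FD's attributes lie within a single fragment, so each can be enforced locally — preserved.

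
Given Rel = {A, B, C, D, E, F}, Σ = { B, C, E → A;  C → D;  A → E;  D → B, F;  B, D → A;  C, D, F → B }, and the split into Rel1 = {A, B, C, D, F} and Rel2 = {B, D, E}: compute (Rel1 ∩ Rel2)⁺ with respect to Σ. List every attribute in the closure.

A, B, D, E, F

Rel1 ∩ Rel2 = {B, D}.
D → B, F applies, adding F
B, D → A applies, adding A
A → E applies, adding E
Closure: {A, B, D, E, F}.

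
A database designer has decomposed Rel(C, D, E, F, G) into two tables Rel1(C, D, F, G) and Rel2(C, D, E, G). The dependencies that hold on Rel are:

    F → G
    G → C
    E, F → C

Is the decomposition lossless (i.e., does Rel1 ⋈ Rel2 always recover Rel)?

Common attributes: Rel1 ∩ Rel2 = {C, D, G}.
No dependency enlarges {C, D, G}, so (C, D, G)⁺ = {C, D, G}.
The closure contains neither all of Rel1 = {C, D, F, G} nor all of Rel2 = {C, D, E, G}, so the common attributes are not a superkey of either fragment. The join is lossy.

No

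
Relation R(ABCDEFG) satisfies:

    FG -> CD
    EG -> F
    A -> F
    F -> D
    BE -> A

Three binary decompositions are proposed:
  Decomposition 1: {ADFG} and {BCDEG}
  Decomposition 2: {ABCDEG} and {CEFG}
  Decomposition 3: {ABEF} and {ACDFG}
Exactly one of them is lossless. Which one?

Decomposition 2

Decomposition 1: common = {DG}, closure = {DG} → lossy.
Decomposition 2: common = {CEG}, closure = {CDEFG} → lossless.
Decomposition 3: common = {AF}, closure = {ADF} → lossy.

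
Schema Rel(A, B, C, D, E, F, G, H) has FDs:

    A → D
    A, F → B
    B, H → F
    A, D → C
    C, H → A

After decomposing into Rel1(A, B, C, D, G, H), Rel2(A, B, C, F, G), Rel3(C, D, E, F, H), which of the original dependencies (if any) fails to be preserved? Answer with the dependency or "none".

Check B, H → F: no single fragment contains all of {B, F, H}, and the restricted closure of {B, H} across the fragments never reaches {F}.
A → D is preserved.
A, F → B is preserved.
A, D → C is preserved.
C, H → A is preserved.

B, H → F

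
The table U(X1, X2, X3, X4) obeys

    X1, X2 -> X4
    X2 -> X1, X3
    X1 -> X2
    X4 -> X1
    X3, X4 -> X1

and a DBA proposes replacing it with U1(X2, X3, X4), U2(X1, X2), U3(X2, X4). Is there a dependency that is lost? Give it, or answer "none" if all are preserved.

none

X1, X2 → X4: restricted closure across fragments reaches X4.
X2 → X1, X3: restricted closure across fragments reaches X1, X3.
X1 → X2 lies within U2.
X4 → X1: restricted closure across fragments reaches X1.
X3, X4 → X1: restricted closure across fragments reaches X1.
Every dependency is enforceable on the fragments, so the decomposition is dependency-preserving.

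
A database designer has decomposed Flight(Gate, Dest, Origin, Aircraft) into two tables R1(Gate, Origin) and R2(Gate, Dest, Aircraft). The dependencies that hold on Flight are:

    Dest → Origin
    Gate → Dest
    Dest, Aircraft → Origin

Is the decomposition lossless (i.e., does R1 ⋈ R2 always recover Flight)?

Yes

Common attributes: R1 ∩ R2 = {Gate}.
Closure of {Gate}: Gate → Dest applies, adding Dest; Dest → Origin applies, adding Origin. So (Gate)⁺ = {Gate, Dest, Origin}.
This closure contains every attribute of R1, so R1 ∩ R2 → R1. The join is lossless.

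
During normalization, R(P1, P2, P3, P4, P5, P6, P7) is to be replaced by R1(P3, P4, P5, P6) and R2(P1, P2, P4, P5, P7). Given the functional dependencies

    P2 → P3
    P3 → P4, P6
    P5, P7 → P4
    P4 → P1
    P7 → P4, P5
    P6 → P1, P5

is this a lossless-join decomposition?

No

Common attributes: R1 ∩ R2 = {P4, P5}.
Closure of {P4, P5}: P4 → P1 applies, adding P1. So (P4, P5)⁺ = {P1, P4, P5}.
The closure contains neither all of R1 = {P3, P4, P5, P6} nor all of R2 = {P1, P2, P4, P5, P7}, so the common attributes are not a superkey of either fragment. The join is lossy.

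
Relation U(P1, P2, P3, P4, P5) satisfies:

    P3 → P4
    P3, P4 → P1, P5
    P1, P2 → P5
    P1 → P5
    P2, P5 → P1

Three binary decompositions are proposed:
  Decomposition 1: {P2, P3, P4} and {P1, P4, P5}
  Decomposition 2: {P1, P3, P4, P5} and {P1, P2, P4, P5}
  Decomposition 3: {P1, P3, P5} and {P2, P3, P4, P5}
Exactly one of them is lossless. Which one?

Decomposition 1: common = {P4}, closure = {P4} → lossy.
Decomposition 2: common = {P1, P4, P5}, closure = {P1, P4, P5} → lossy.
Decomposition 3: common = {P3, P5}, closure = {P1, P3, P4, P5} → lossless.

Decomposition 3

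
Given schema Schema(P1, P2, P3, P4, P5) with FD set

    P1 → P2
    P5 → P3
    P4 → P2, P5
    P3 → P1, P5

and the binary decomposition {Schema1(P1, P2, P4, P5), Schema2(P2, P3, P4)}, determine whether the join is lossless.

Common attributes: Schema1 ∩ Schema2 = {P2, P4}.
Closure of {P2, P4}: P4 → P2, P5 applies, adding P5; P5 → P3 applies, adding P3; P3 → P1, P5 applies, adding P1. So (P2, P4)⁺ = {P1, P2, P3, P4, P5}.
This closure contains every attribute of Schema1, so Schema1 ∩ Schema2 → Schema1. The join is lossless.

Yes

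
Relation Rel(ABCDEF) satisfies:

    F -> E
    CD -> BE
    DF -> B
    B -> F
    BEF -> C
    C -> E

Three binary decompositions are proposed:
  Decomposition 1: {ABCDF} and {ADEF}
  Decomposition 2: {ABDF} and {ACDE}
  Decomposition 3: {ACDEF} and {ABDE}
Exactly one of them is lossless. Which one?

Decomposition 1: common = {ADF}, closure = {ABCDEF} → lossless.
Decomposition 2: common = {AD}, closure = {AD} → lossy.
Decomposition 3: common = {ADE}, closure = {ADE} → lossy.

Decomposition 1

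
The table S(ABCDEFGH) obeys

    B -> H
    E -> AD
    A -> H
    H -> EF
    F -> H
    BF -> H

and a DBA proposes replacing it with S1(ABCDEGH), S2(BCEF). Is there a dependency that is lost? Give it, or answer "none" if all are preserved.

none

B → H lies within S1.
E → AD lies within S1.
A → H lies within S1.
H → EF: restricted closure across fragments reaches EF.
F → H: restricted closure across fragments reaches H.
BF → H: restricted closure across fragments reaches H.
Every dependency is enforceable on the fragments, so the decomposition is dependency-preserving.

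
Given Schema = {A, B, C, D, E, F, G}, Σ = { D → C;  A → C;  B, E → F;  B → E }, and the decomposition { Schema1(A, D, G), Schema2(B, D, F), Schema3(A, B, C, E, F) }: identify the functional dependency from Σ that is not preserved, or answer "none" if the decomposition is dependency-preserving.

Check D → C: no single fragment contains all of {C, D}, and the restricted closure of {D} across the fragments never reaches {C}.
A → C is preserved.
B, E → F is preserved.
B → E is preserved.

D → C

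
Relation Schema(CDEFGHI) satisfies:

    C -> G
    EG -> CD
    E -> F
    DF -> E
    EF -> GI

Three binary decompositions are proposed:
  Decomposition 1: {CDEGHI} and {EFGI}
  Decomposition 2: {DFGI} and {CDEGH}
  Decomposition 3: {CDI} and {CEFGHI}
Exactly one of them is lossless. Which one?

Decomposition 1: common = {EGI}, closure = {CDEFGI} → lossless.
Decomposition 2: common = {DG}, closure = {DG} → lossy.
Decomposition 3: common = {CI}, closure = {CGI} → lossy.

Decomposition 1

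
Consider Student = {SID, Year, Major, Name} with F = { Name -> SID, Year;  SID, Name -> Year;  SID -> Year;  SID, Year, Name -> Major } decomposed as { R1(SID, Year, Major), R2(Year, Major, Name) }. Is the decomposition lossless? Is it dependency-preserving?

lossy and not dependency-preserving

Lossless test: (Year, Major)⁺ = {Year, Major}, which is a superkey of neither fragment — lossy.
Dependency preservation: the restricted closure of {Name} across the fragments never reaches {SID, Year}, so Name → SID, Year cannot be enforced without a join — not preserved.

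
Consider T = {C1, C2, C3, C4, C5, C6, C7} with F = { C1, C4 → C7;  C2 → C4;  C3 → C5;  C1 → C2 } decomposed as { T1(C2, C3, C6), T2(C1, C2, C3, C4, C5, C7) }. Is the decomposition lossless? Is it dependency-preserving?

Lossless test: (C2, C3)⁺ = {C2, C3, C4, C5}, which is a superkey of neither fragment — lossy.
Dependency preservation: every FD's attributes lie within a single fragment, so each can be enforced locally — preserved.

lossy but dependency-preserving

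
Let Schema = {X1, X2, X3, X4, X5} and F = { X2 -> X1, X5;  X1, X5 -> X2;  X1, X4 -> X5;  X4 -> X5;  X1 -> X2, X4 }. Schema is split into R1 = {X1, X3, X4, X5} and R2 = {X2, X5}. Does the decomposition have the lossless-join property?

Common attributes: R1 ∩ R2 = {X5}.
No dependency enlarges {X5}, so (X5)⁺ = {X5}.
The closure contains neither all of R1 = {X1, X3, X4, X5} nor all of R2 = {X2, X5}, so the common attributes are not a superkey of either fragment. The join is lossy.

No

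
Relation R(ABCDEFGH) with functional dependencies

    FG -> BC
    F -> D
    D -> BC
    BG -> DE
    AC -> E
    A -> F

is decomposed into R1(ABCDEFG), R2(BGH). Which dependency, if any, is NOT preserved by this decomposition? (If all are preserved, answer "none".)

none

FG → BC lies within R1.
F → D lies within R1.
D → BC lies within R1.
BG → DE lies within R1.
AC → E lies within R1.
A → F lies within R1.
Every dependency is enforceable on the fragments, so the decomposition is dependency-preserving.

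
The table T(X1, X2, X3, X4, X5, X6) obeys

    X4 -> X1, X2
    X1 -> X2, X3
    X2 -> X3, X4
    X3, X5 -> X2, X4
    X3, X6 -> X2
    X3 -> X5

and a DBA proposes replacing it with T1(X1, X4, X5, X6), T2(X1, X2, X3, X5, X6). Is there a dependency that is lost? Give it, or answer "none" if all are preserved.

none

X4 → X1, X2: restricted closure across fragments reaches X1, X2.
X1 → X2, X3 lies within T2.
X2 → X3, X4: restricted closure across fragments reaches X3, X4.
X3, X5 → X2, X4: restricted closure across fragments reaches X2, X4.
X3, X6 → X2 lies within T2.
X3 → X5 lies within T2.
Every dependency is enforceable on the fragments, so the decomposition is dependency-preserving.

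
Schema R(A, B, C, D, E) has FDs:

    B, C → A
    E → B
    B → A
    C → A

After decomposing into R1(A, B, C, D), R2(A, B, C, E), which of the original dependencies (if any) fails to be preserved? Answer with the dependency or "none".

B, C → A lies within R1.
E → B lies within R2.
B → A lies within R1.
C → A lies within R1.
Every dependency is enforceable on the fragments, so the decomposition is dependency-preserving.

none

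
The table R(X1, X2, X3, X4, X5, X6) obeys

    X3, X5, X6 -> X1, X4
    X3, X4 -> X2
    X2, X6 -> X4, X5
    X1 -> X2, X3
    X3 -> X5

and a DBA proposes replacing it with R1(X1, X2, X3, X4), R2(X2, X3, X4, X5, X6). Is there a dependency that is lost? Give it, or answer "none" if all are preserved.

X3, X5, X6 -> X1, X4

Check X3, X5, X6 → X1, X4: no single fragment contains all of {X1, X3, X4, X5, X6}, and the restricted closure of {X3, X5, X6} across the fragments never reaches {X1, X4}.
X3, X4 → X2 is preserved.
X2, X6 → X4, X5 is preserved.
X1 → X2, X3 is preserved.
X3 → X5 is preserved.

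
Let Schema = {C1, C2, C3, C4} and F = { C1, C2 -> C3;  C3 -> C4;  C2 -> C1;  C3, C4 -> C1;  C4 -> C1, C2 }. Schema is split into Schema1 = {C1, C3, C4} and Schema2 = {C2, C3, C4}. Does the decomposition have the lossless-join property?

Yes

Common attributes: Schema1 ∩ Schema2 = {C3, C4}.
Closure of {C3, C4}: C3, C4 → C1 applies, adding C1; C4 → C1, C2 applies, adding C2. So (C3, C4)⁺ = {C1, C2, C3, C4}.
This closure contains every attribute of Schema1, so Schema1 ∩ Schema2 → Schema1. The join is lossless.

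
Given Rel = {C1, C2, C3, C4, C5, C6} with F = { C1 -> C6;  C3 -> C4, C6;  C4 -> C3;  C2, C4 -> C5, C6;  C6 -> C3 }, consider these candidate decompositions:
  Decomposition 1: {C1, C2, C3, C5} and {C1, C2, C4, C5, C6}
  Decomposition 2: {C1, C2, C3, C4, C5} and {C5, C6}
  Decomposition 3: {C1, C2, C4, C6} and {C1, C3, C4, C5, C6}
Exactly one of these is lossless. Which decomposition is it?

Decomposition 1

Decomposition 1: common = {C1, C2, C5}, closure = {C1, C2, C3, C4, C5, C6} → lossless.
Decomposition 2: common = {C5}, closure = {C5} → lossy.
Decomposition 3: common = {C1, C4, C6}, closure = {C1, C3, C4, C6} → lossy.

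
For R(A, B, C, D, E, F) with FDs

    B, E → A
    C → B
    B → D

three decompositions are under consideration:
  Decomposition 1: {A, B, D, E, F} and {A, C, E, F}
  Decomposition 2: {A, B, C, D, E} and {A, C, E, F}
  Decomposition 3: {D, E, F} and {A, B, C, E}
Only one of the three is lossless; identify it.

Decomposition 2

Decomposition 1: common = {A, E, F}, closure = {A, E, F} → lossy.
Decomposition 2: common = {A, C, E}, closure = {A, B, C, D, E} → lossless.
Decomposition 3: common = {E}, closure = {E} → lossy.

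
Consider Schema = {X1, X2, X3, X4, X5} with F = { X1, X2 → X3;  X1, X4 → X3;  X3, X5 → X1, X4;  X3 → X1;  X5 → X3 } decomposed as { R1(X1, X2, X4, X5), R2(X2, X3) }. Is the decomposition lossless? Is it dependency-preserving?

Lossless test: (X2)⁺ = {X2}, which is a superkey of neither fragment — lossy.
Dependency preservation: the restricted closure of {X1, X2} across the fragments never reaches {X3}, so X1, X2 → X3 cannot be enforced without a join — not preserved.

lossy and not dependency-preserving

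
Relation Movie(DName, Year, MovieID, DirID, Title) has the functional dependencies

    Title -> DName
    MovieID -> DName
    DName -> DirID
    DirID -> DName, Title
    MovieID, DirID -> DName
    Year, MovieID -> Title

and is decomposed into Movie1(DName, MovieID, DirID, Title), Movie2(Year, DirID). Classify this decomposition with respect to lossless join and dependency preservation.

lossy but dependency-preserving

Lossless test: (DirID)⁺ = {DName, DirID, Title}, which is a superkey of neither fragment — lossy.
Dependency preservation: Year, MovieID → Title is not contained in any single fragment, but the restricted closure of its left-hand side across the fragments still reaches the right-hand side; the remaining FDs each lie inside some fragment. All dependencies are preserved.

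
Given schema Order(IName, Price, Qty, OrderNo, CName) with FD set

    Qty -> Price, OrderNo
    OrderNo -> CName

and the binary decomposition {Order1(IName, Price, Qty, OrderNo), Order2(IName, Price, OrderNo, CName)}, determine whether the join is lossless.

Yes

Common attributes: Order1 ∩ Order2 = {IName, Price, OrderNo}.
Closure of {IName, Price, OrderNo}: OrderNo → CName applies, adding CName. So (IName, Price, OrderNo)⁺ = {IName, Price, OrderNo, CName}.
This closure contains every attribute of Order2, so Order1 ∩ Order2 → Order2. The join is lossless.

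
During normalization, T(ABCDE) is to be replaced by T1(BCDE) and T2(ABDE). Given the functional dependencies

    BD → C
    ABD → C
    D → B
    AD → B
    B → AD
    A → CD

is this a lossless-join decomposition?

Common attributes: T1 ∩ T2 = {BDE}.
Closure of {BDE}: BD → C applies, adding C; B → AD applies, adding A. So (BDE)⁺ = {ABCDE}.
This closure contains every attribute of T1, so T1 ∩ T2 → T1. The join is lossless.

Yes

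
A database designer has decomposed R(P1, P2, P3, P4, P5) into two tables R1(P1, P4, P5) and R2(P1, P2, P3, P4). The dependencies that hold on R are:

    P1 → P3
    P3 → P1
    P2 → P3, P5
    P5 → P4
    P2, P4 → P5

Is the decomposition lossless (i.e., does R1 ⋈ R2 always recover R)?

Common attributes: R1 ∩ R2 = {P1, P4}.
Closure of {P1, P4}: P1 → P3 applies, adding P3. So (P1, P4)⁺ = {P1, P3, P4}.
The closure contains neither all of R1 = {P1, P4, P5} nor all of R2 = {P1, P2, P3, P4}, so the common attributes are not a superkey of either fragment. The join is lossy.

No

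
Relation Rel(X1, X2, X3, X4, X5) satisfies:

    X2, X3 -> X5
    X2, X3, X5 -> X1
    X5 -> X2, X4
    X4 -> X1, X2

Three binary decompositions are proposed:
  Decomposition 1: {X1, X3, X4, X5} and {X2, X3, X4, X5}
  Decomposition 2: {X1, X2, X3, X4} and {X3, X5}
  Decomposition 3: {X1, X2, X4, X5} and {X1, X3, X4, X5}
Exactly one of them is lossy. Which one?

Decomposition 1: common = {X3, X4, X5}, closure = {X1, X2, X3, X4, X5} → lossless.
Decomposition 2: common = {X3}, closure = {X3} → lossy.
Decomposition 3: common = {X1, X4, X5}, closure = {X1, X2, X4, X5} → lossless.

Decomposition 2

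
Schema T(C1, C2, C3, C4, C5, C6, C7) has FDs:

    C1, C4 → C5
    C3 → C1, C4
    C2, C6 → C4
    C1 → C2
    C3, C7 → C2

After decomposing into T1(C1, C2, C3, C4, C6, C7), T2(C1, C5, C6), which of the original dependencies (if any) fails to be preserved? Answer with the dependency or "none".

C1, C4 → C5

Check C1, C4 → C5: no single fragment contains all of {C1, C4, C5}, and the restricted closure of {C1, C4} across the fragments never reaches {C5}.
C3 → C1, C4 is preserved.
C2, C6 → C4 is preserved.
C1 → C2 is preserved.
C3, C7 → C2 is preserved.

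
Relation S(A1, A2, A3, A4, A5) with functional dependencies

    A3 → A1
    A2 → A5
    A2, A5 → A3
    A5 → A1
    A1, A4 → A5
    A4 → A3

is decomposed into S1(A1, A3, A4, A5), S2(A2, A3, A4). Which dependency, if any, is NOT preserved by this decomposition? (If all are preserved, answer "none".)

A2 → A5

Check A2 → A5: no single fragment contains all of {A2, A5}, and the restricted closure of {A2} across the fragments never reaches {A5}.
A3 → A1 is preserved.
A2, A5 → A3 is preserved.
A5 → A1 is preserved.
A1, A4 → A5 is preserved.
A4 → A3 is preserved.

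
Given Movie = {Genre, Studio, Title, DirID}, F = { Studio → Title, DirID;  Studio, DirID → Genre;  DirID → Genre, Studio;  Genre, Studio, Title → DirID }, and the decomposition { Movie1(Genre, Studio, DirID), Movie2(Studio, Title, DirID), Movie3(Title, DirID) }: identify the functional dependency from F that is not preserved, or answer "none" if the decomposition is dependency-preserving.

none

Studio → Title, DirID lies within Movie2.
Studio, DirID → Genre lies within Movie1.
DirID → Genre, Studio lies within Movie1.
Genre, Studio, Title → DirID: restricted closure across fragments reaches DirID.
Every dependency is enforceable on the fragments, so the decomposition is dependency-preserving.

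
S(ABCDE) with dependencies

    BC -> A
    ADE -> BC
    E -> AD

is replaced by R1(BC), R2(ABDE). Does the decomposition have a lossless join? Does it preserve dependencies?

Lossless test: (B)⁺ = {B}, which is a superkey of neither fragment — lossy.
Dependency preservation: the restricted closure of {BC} across the fragments never reaches {A}, so BC → A cannot be enforced without a join — not preserved.

lossy and not dependency-preserving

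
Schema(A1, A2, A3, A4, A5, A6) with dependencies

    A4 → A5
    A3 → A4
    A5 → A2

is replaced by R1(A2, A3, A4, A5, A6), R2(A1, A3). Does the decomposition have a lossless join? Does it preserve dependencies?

lossy but dependency-preserving

Lossless test: (A3)⁺ = {A2, A3, A4, A5}, which is a superkey of neither fragment — lossy.
Dependency preservation: every FD's attributes lie within a single fragment, so each can be enforced locally — preserved.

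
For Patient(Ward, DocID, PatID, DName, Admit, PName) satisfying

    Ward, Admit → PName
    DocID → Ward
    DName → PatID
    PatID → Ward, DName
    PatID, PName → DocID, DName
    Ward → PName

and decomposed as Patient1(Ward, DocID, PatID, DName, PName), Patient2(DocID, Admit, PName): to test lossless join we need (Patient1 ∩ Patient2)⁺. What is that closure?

Patient1 ∩ Patient2 = {DocID, PName}.
DocID → Ward applies, adding Ward
Closure: {Ward, DocID, PName}.

Ward, DocID, PName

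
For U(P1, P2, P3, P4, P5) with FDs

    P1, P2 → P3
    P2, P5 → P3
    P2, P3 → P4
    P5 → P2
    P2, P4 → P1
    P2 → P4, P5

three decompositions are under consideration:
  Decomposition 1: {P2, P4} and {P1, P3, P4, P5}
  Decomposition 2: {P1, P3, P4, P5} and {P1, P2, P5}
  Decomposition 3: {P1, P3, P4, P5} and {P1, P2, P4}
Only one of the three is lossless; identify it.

Decomposition 1: common = {P4}, closure = {P4} → lossy.
Decomposition 2: common = {P1, P5}, closure = {P1, P2, P3, P4, P5} → lossless.
Decomposition 3: common = {P1, P4}, closure = {P1, P4} → lossy.

Decomposition 2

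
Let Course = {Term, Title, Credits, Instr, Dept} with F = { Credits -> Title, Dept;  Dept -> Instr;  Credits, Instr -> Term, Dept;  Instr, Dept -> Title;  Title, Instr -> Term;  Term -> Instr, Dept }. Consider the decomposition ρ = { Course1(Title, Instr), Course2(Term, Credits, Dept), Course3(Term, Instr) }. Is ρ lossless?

No

Chase test. Columns are Term, Title, Credits, Instr, Dept; row i has aⱼ where attribute j ∈ Coursei, else bᵢⱼ.
Initial tableau (one row per fragment):
  row 1: b11 a2 b13 a4 b15
  row 2: a1 b22 a3 b24 a5
  row 3: a1 b32 b33 a4 b35
Rows 2 and 3 agree on Term; apply Term→Instr, Dept and equate their Instr, Dept entries.
Rows 2 and 3 agree on Instr, Dept; apply Instr, Dept→Title and equate their Title entries.
No row becomes fully distinguished — the join is lossy.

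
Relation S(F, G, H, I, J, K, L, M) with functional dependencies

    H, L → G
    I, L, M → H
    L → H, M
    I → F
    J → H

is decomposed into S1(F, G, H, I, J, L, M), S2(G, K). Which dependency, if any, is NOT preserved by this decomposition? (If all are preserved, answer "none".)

none

H, L → G lies within S1.
I, L, M → H lies within S1.
L → H, M lies within S1.
I → F lies within S1.
J → H lies within S1.
Every dependency is enforceable on the fragments, so the decomposition is dependency-preserving.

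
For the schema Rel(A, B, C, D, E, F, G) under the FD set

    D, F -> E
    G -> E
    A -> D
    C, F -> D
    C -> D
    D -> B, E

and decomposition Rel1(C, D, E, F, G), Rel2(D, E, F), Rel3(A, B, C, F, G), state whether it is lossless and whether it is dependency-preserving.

Lossless test (chase): Rows 1 and 3 agree on G; apply G→E and equate their E entries. Rows 1 and 3 agree on C, F; apply C, F→D and equate their D entries. Rows 1 and 2 agree on D; apply D→B, E and equate their B, E entries. Rows 1 and 3 agree on D; apply D→B, E and equate their B, E entries. Row 3 is now all distinguished symbols — the join is lossless.
Dependency preservation: the restricted closure of {A} across the fragments never reaches {D}, so A → D cannot be enforced without a join — not preserved.

lossless but not dependency-preserving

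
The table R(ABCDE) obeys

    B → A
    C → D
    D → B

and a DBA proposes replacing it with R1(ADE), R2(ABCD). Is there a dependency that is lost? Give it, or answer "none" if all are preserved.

B → A lies within R2.
C → D lies within R2.
D → B lies within R2.
Every dependency is enforceable on the fragments, so the decomposition is dependency-preserving.

none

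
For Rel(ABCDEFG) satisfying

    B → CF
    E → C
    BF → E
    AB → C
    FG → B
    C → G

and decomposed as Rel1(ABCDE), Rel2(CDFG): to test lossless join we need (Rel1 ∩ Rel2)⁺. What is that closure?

Rel1 ∩ Rel2 = {CD}.
C → G applies, adding G
Closure: {CDG}.

CDG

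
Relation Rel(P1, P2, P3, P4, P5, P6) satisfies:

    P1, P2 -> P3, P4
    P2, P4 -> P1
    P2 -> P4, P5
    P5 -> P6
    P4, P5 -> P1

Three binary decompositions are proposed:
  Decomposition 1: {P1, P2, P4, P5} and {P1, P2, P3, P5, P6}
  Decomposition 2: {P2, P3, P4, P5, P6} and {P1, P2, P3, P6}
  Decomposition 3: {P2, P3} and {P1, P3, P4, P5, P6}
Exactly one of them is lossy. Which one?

Decomposition 3

Decomposition 1: common = {P1, P2, P5}, closure = {P1, P2, P3, P4, P5, P6} → lossless.
Decomposition 2: common = {P2, P3, P6}, closure = {P1, P2, P3, P4, P5, P6} → lossless.
Decomposition 3: common = {P3}, closure = {P3} → lossy.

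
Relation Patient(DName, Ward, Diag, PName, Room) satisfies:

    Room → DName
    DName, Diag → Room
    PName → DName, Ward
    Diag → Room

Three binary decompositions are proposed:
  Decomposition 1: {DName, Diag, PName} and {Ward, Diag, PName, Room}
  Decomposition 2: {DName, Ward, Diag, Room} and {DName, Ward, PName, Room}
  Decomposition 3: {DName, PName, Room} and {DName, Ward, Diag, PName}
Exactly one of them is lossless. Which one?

Decomposition 1: common = {Diag, PName}, closure = {DName, Ward, Diag, PName, Room} → lossless.
Decomposition 2: common = {DName, Ward, Room}, closure = {DName, Ward, Room} → lossy.
Decomposition 3: common = {DName, PName}, closure = {DName, Ward, PName} → lossy.

Decomposition 1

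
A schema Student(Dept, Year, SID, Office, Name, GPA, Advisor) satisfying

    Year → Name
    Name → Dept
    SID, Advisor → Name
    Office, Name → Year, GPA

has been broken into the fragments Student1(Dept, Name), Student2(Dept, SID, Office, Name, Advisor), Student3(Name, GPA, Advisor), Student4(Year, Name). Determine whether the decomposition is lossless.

Chase test. Columns are Dept, Year, SID, Office, Name, GPA, Advisor; row i has aⱼ where attribute j ∈ Studenti, else bᵢⱼ.
Initial tableau (one row per fragment):
  row 1: a1 b12 b13 b14 a5 b16 b17
  row 2: a1 b22 a3 a4 a5 b26 a7
  row 3: b31 b32 b33 b34 a5 a6 a7
  row 4: b41 a2 b43 b44 a5 b46 b47
Rows 1 and 3 agree on Name; apply Name→Dept and equate their Dept entries.
Rows 1 and 4 agree on Name; apply Name→Dept and equate their Dept entries.
No row becomes fully distinguished — the join is lossy.

No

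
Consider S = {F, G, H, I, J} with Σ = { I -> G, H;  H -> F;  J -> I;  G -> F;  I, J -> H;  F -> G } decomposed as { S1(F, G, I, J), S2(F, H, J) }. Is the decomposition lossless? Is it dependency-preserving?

Lossless test: (F, J)⁺ = {F, G, H, I, J}, which contains all of one fragment — lossless.
Dependency preservation: the restricted closure of {I} across the fragments never reaches {G, H}, so I → G, H cannot be enforced without a join — not preserved.

lossless but not dependency-preserving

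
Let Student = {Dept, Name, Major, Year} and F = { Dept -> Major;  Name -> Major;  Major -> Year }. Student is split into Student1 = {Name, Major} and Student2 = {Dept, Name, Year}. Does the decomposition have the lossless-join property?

Yes

Common attributes: Student1 ∩ Student2 = {Name}.
Closure of {Name}: Name → Major applies, adding Major; Major → Year applies, adding Year. So (Name)⁺ = {Name, Major, Year}.
This closure contains every attribute of Student1, so Student1 ∩ Student2 → Student1. The join is lossless.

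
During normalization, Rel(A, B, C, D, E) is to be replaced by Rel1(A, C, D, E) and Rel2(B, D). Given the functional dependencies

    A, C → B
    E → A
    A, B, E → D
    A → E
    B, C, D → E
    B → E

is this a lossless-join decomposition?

No

Common attributes: Rel1 ∩ Rel2 = {D}.
No dependency enlarges {D}, so (D)⁺ = {D}.
The closure contains neither all of Rel1 = {A, C, D, E} nor all of Rel2 = {B, D}, so the common attributes are not a superkey of either fragment. The join is lossy.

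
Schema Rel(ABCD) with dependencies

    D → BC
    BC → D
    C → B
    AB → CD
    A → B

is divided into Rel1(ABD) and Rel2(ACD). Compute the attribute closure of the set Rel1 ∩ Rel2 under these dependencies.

ABCD

Rel1 ∩ Rel2 = {AD}.
D → BC applies, adding BC
Closure: {ABCD}.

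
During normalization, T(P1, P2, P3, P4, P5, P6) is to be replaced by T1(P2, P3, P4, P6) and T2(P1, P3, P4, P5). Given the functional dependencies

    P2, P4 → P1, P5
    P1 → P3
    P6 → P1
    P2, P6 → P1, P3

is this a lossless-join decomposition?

No

Common attributes: T1 ∩ T2 = {P3, P4}.
No dependency enlarges {P3, P4}, so (P3, P4)⁺ = {P3, P4}.
The closure contains neither all of T1 = {P2, P3, P4, P6} nor all of T2 = {P1, P3, P4, P5}, so the common attributes are not a superkey of either fragment. The join is lossy.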